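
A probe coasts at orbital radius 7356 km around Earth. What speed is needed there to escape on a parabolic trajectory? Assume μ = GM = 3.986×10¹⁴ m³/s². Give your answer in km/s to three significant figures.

v_esc ≈ 10.4 km/s

r = 7356 km = 7.356×10⁶ m.
Escape speed v_esc = √(2μ/r) = √(2 × 3.986×10¹⁴ / 7.356×10⁶) = √(1.084×10⁸) = 10410 m/s.
= 10.41 km/s.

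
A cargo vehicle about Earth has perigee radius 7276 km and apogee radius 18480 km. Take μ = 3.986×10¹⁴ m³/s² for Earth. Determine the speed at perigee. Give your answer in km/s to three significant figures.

Semi-major axis a = (r_p + r_a)/2 = 12878 km = 1.288×10⁷ m.
Vis-viva: v² = μ(2/r − 1/a) = 3.986×10¹⁴ × (2.749×10⁻⁷ − 7.765×10⁻⁸) = 7.861×10⁷ m²/s².
v = 8866 m/s = 8.866 km/s.

v ≈ 8.87 km/s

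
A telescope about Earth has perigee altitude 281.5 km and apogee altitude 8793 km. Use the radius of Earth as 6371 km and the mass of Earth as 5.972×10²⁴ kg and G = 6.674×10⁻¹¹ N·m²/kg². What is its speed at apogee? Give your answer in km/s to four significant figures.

μ = GM = 6.674×10⁻¹¹ × 5.972×10²⁴ = 3.986×10¹⁴ m³/s².
r_p = 6371 + 281.5 = 6652.5 km = 6.6525×10⁶ m.
r_a = 6371 + 8793 = 15164 km = 1.5164×10⁷ m.
Semi-major axis a = (r_p + r_a)/2 = 10908 km = 1.091×10⁷ m.
Vis-viva: v² = μ(2/r − 1/a) = 3.986×10¹⁴ × (1.319×10⁻⁷ − 9.167×10⁻⁸) = 1.603×10⁷ m²/s².
v = 4004 m/s = 4.004 km/s.

v ≈ 4.004 km/s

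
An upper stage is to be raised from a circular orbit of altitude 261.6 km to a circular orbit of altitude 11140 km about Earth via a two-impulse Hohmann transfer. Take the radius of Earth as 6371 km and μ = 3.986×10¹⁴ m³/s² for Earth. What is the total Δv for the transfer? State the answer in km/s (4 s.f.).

r₁ = 6371 + 261.6 = 6632.6 km = 6.6326×10⁶ m.
r₂ = 6371 + 11140 = 17511 km = 1.7511×10⁷ m.
Transfer ellipse a_t = (r₁ + r₂)/2 = 1.207×10⁷ m.
At r₁: circular v_c1 = √(μ/r₁) = 7752 m/s; transfer-perigee v_p = √[μ(2/r₁ − 1/a_t)] = 9337 m/s.
Δv₁ = v_p − v_c1 = 1585 m/s.
At r₂: circular v_c2 = √(μ/r₂) = 4771 m/s; transfer-apogee v_a = √[μ(2/r₂ − 1/a_t)] = 3536 m/s.
Δv₂ = v_c2 − v_a = 1235 m/s.
Total Δv = Δv₁ + Δv₂ = 2819 m/s = 2.819 km/s.

Δv_total ≈ 2.819 km/s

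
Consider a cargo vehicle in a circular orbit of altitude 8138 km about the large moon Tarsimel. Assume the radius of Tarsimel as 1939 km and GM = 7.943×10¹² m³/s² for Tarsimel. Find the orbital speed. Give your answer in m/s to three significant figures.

r = 1939 + 8138 = 10077 km = 1.0077×10⁷ m.
For a circular orbit v = √(μ/r) = √(7.943×10¹² / 1.008×10⁷) = √(7.882×10⁵) = 887.8 m/s.

v ≈ 888 m/s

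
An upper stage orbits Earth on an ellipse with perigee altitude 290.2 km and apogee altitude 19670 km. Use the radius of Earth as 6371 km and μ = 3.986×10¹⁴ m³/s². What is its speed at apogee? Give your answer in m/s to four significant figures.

v ≈ 2497 m/s

r_p = 6371 + 290.2 = 6661.2 km = 6.6612×10⁶ m.
r_a = 6371 + 19670 = 26041 km = 2.6041×10⁷ m.
Semi-major axis a = (r_p + r_a)/2 = 16351 km = 1.635×10⁷ m.
Vis-viva: v² = μ(2/r − 1/a) = 3.986×10¹⁴ × (7.680×10⁻⁸ − 6.116×10⁻⁸) = 6.236×10⁶ m²/s².
v = 2497 m/s.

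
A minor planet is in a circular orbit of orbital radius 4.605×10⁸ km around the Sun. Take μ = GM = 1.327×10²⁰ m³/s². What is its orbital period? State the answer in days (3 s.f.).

r = 4.605×10⁸ km = 4.605×10¹¹ m.
Kepler's third law: T = 2π√(r³/μ) = 2π√((4.605×10¹¹)³ / 1.327×10²⁰).
r³/μ = 7.359×10¹⁴ s², so T = 2π × 2.713×10⁷ = 1.704×10⁸ s.
Converting: 1.704×10⁸ s ÷ 86400 = 1973 days.

T ≈ 1970 days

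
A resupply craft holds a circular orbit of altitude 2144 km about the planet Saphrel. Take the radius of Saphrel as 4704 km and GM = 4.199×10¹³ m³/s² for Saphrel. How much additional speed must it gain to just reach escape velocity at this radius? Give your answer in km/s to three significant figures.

Δv ≈ 1.03 km/s

r = 4704 + 2144 = 6848.0 km = 6.8480×10⁶ m.
Circular speed v_c = √(μ/r) = 2476 m/s.
Escape speed v_esc = √(2μ/r) = √2 × v_c = 3502 m/s.
Δv = v_esc − v_c = 1026 m/s = 1.026 km/s.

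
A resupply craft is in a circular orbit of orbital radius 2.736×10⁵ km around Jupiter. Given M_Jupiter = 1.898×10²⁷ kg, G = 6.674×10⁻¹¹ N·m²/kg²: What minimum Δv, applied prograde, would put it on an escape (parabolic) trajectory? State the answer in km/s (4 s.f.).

Δv ≈ 8.913 km/s

μ = GM = 6.674×10⁻¹¹ × 1.898×10²⁷ = 1.267×10¹⁷ m³/s².
r = 2.736×10⁵ km = 2.736×10⁸ m.
Circular speed v_c = √(μ/r) = 21520 m/s.
Escape speed v_esc = √(2μ/r) = √2 × v_c = 30430 m/s.
Δv = v_esc − v_c = 8913 m/s = 8.913 km/s.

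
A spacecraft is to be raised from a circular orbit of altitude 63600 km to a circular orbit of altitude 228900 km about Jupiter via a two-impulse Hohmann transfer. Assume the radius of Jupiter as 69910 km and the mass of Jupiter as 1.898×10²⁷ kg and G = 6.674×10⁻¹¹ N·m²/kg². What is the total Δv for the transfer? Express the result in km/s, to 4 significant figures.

Δv_total ≈ 9.821 km/s

μ = GM = 6.674×10⁻¹¹ × 1.898×10²⁷ = 1.267×10¹⁷ m³/s².
r₁ = 69910 + 63600 = 133510 km = 1.3351×10⁸ m.
r₂ = 69910 + 228900 = 298810 km = 2.9881×10⁸ m.
Transfer ellipse a_t = (r₁ + r₂)/2 = 2.162×10⁸ m.
At r₁: circular v_c1 = √(μ/r₁) = 30800 m/s; transfer-perijove v_p = √[μ(2/r₁ − 1/a_t)] = 36220 m/s.
Δv₁ = v_p − v_c1 = 5413 m/s.
At r₂: circular v_c2 = √(μ/r₂) = 20590 m/s; transfer-apojove v_a = √[μ(2/r₂ − 1/a_t)] = 16180 m/s.
Δv₂ = v_c2 − v_a = 4408 m/s.
Total Δv = Δv₁ + Δv₂ = 9821 m/s = 9.821 km/s.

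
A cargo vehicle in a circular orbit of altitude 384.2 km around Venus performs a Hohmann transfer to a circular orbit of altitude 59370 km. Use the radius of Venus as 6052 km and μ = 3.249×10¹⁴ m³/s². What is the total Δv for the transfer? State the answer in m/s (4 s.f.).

r₁ = 6052 + 384.2 = 6436.2 km = 6.4362×10⁶ m.
r₂ = 6052 + 59370 = 65422 km = 6.5422×10⁷ m.
Transfer ellipse a_t = (r₁ + r₂)/2 = 3.593×10⁷ m.
At r₁: circular v_c1 = √(μ/r₁) = 7105 m/s; transfer-periapsis v_p = √[μ(2/r₁ − 1/a_t)] = 9587 m/s.
Δv₁ = v_p − v_c1 = 2482 m/s.
At r₂: circular v_c2 = √(μ/r₂) = 2229 m/s; transfer-apoapsis v_a = √[μ(2/r₂ − 1/a_t)] = 943.2 m/s.
Δv₂ = v_c2 − v_a = 1285 m/s.
Total Δv = Δv₁ + Δv₂ = 3768 m/s.

Δv_total ≈ 3768 m/s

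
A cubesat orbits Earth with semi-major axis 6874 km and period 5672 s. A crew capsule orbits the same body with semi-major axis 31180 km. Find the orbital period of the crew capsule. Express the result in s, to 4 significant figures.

Kepler's third law: T² ∝ a³, so T₂ = T₁ (a₂/a₁)^(3/2).
a₂/a₁ = 4.536, (a₂/a₁)^(3/2) = 9.661.
T₂ = 5672 × 9.661 = 54790 s.

T₂ ≈ 54790 s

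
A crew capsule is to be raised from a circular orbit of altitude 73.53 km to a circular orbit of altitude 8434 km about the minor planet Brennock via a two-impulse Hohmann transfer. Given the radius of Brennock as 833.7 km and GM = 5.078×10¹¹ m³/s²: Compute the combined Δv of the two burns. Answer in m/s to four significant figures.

r₁ = 833.7 + 73.53 = 907.23 km = 9.0723×10⁵ m.
r₂ = 833.7 + 8434 = 9267.7 km = 9.2677×10⁶ m.
Transfer ellipse a_t = (r₁ + r₂)/2 = 5.087×10⁶ m.
At r₁: circular v_c1 = √(μ/r₁) = 748.1 m/s; transfer-periapsis v_p = √[μ(2/r₁ − 1/a_t)] = 1010 m/s.
Δv₁ = v_p − v_c1 = 261.6 m/s.
At r₂: circular v_c2 = √(μ/r₂) = 234.1 m/s; transfer-apoapsis v_a = √[μ(2/r₂ − 1/a_t)] = 98.85 m/s.
Δv₂ = v_c2 − v_a = 135.2 m/s.
Total Δv = Δv₁ + Δv₂ = 396.9 m/s.

Δv_total ≈ 396.9 m/s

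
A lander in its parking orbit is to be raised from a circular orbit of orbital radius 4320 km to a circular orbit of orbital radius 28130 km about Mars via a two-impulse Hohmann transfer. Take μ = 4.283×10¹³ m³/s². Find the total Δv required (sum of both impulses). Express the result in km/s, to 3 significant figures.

Δv_total ≈ 1.59 km/s

r₁ = 4320 km = 4.320×10⁶ m.
r₂ = 28130 km = 2.813×10⁷ m.
Transfer ellipse a_t = (r₁ + r₂)/2 = 1.622×10⁷ m.
At r₁: circular v_c1 = √(μ/r₁) = 3149 m/s; transfer-periapsis v_p = √[μ(2/r₁ − 1/a_t)] = 4146 m/s.
Δv₁ = v_p − v_c1 = 997.2 m/s.
At r₂: circular v_c2 = √(μ/r₂) = 1234 m/s; transfer-apoapsis v_a = √[μ(2/r₂ − 1/a_t)] = 636.7 m/s.
Δv₂ = v_c2 − v_a = 597.2 m/s.
Total Δv = Δv₁ + Δv₂ = 1594 m/s = 1.594 km/s.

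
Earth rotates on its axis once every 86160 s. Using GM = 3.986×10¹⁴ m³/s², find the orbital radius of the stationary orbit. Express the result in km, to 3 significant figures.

r_sync ≈ 42200 km

A synchronous orbit has period T, so by Kepler's third law a = (μT²/4π²)^(1/3).
μT²/4π² = 3.986×10¹⁴ × (8.616×10⁴)² / 39.48 = 7.495×10²² m³.
a = 4.216×10⁷ m = 42163 km.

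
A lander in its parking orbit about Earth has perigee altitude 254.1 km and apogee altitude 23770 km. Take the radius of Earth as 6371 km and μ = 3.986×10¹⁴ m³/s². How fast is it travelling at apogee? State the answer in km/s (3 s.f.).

v ≈ 2.18 km/s

r_p = 6371 + 254.1 = 6625.1 km = 6.6251×10⁶ m.
r_a = 6371 + 23770 = 30141 km = 3.0141×10⁷ m.
Semi-major axis a = (r_p + r_a)/2 = 18383 km = 1.838×10⁷ m.
Vis-viva: v² = μ(2/r − 1/a) = 3.986×10¹⁴ × (6.635×10⁻⁸ − 5.440×10⁻⁸) = 4.766×10⁶ m²/s².
v = 2183 m/s = 2.183 km/s.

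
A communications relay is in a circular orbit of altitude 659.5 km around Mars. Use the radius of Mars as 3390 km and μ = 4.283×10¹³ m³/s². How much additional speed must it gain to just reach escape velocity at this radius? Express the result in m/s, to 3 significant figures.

r = 3390 + 659.5 = 4049.5 km = 4.0495×10⁶ m.
Circular speed v_c = √(μ/r) = 3252 m/s.
Escape speed v_esc = √(2μ/r) = √2 × v_c = 4599 m/s.
Δv = v_esc − v_c = 1347 m/s.

Δv ≈ 1350 m/s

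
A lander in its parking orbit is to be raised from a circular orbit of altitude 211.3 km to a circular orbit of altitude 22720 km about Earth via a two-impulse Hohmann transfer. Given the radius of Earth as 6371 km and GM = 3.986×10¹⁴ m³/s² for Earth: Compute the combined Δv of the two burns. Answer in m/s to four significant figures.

Δv_total ≈ 3609 m/s

r₁ = 6371 + 211.3 = 6582.3 km = 6.5823×10⁶ m.
r₂ = 6371 + 22720 = 29091 km = 2.9091×10⁷ m.
Transfer ellipse a_t = (r₁ + r₂)/2 = 1.784×10⁷ m.
At r₁: circular v_c1 = √(μ/r₁) = 7782 m/s; transfer-perigee v_p = √[μ(2/r₁ − 1/a_t)] = 9938 m/s.
Δv₁ = v_p − v_c1 = 2156 m/s.
At r₂: circular v_c2 = √(μ/r₂) = 3702 m/s; transfer-apogee v_a = √[μ(2/r₂ − 1/a_t)] = 2249 m/s.
Δv₂ = v_c2 − v_a = 1453 m/s.
Total Δv = Δv₁ + Δv₂ = 3609 m/s.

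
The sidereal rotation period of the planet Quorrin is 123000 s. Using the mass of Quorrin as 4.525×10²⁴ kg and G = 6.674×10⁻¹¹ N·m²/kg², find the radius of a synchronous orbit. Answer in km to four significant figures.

μ = GM = 6.674×10⁻¹¹ × 4.525×10²⁴ = 3.020×10¹⁴ m³/s².
A synchronous orbit has period T, so by Kepler's third law a = (μT²/4π²)^(1/3).
μT²/4π² = 3.020×10¹⁴ × (1.230×10⁵)² / 39.48 = 1.157×10²³ m³.
a = 4.873×10⁷ m = 48732 km.

r_sync ≈ 48730 km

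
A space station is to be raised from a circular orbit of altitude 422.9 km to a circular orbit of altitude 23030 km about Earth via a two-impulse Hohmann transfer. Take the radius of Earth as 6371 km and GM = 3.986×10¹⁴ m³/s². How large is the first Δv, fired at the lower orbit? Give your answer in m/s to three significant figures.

r₁ = 6371 + 422.9 = 6793.9 km = 6.7939×10⁶ m.
r₂ = 6371 + 23030 = 29401 km = 2.9401×10⁷ m.
Transfer ellipse a_t = (r₁ + r₂)/2 = 1.810×10⁷ m.
At r₁: circular v_c1 = √(μ/r₁) = 7660 m/s; transfer-perigee v_p = √[μ(2/r₁ − 1/a_t)] = 9763 m/s.
Δv₁ = v_p − v_c1 = 2103 m/s.

Δv ≈ 2100 m/s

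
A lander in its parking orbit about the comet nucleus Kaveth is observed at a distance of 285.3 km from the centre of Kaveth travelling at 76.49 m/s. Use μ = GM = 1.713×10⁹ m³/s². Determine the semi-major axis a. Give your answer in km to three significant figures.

a ≈ 278 km

r = 2.853×10⁵ m.
Specific orbital energy ε = v²/2 − μ/r = (76.49)²/2 − 1.713×10⁹/2.853×10⁵ = -3.079×10³ J/kg.
Since ε = −μ/(2a), a = −μ/(2ε) = 2.782×10⁵ m = 278.19 km.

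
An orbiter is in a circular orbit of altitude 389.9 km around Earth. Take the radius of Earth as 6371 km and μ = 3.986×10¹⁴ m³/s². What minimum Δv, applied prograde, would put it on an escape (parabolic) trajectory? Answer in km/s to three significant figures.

Δv ≈ 3.18 km/s

r = 6371 + 389.9 = 6760.9 km = 6.7609×10⁶ m.
Circular speed v_c = √(μ/r) = 7678 m/s.
Escape speed v_esc = √(2μ/r) = √2 × v_c = 10860 m/s.
Δv = v_esc − v_c = 3180 m/s = 3.180 km/s.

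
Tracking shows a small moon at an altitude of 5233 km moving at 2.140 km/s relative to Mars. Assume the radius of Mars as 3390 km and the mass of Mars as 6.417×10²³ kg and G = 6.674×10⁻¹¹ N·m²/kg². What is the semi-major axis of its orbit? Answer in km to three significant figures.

μ = GM = 6.674×10⁻¹¹ × 6.417×10²³ = 4.283×10¹³ m³/s².
r = 3390 + 5233 = 8623.0 km = 8.623×10⁶ m.
Vis-viva rearranged: 1/a = 2/r − v²/μ = 2.319×10⁻⁷ − 1.069×10⁻⁷ = 1.250×10⁻⁷ m⁻¹.
a = 8.000×10⁶ m = 7999.7 km.

a ≈ 8000 km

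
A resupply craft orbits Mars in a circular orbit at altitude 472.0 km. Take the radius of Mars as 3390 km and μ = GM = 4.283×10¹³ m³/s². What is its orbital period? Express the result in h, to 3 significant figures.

r = 3390 + 472.0 = 3862.0 km = 3.8620×10⁶ m.
Kepler's third law: T = 2π√(r³/μ) = 2π√((3.862×10⁶)³ / 4.283×10¹³).
r³/μ = 1.345×10⁶ s², so T = 2π × 1.160×10³ = 7.287×10³ s.
Converting: 7.287×10³ s ÷ 3600 = 2.024 h.

T ≈ 2.02 h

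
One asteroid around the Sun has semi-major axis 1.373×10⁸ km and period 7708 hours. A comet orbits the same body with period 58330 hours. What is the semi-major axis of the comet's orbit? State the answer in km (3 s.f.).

Kepler's third law: a³ ∝ T², so a₂ = a₁ (T₂/T₁)^(2/3).
T₂/T₁ = 7.567, (T₂/T₁)^(2/3) = 3.854.
a₂ = 1.373×10⁸ × 3.854 = 5.292×10⁸ km.

a₂ ≈ 5.29×10⁸ km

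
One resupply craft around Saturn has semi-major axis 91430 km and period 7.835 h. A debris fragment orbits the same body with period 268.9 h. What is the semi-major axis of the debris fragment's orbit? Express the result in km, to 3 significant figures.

a₂ ≈ 9.66×10⁵ km

Kepler's third law: a³ ∝ T², so a₂ = a₁ (T₂/T₁)^(2/3).
T₂/T₁ = 34.32, (T₂/T₁)^(2/3) = 10.56.
a₂ = 91430 × 10.56 = 9.656×10⁵ km.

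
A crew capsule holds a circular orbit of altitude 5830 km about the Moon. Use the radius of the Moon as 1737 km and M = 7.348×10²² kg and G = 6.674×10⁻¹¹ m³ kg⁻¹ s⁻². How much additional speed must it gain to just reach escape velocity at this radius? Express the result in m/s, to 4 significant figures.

μ = GM = 6.674×10⁻¹¹ × 7.348×10²² = 4.904×10¹² m³/s².
r = 1737 + 5830 = 7567.0 km = 7.5670×10⁶ m.
Circular speed v_c = √(μ/r) = 805.0 m/s.
Escape speed v_esc = √(2μ/r) = √2 × v_c = 1138 m/s.
Δv = v_esc − v_c = 333.5 m/s.

Δv ≈ 333.5 m/s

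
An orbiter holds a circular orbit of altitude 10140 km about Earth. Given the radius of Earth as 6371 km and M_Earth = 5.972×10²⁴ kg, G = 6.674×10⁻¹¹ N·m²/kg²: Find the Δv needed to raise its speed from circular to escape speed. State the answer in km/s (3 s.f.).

μ = GM = 6.674×10⁻¹¹ × 5.972×10²⁴ = 3.986×10¹⁴ m³/s².
r = 6371 + 10140 = 16511 km = 1.6511×10⁷ m.
Circular speed v_c = √(μ/r) = 4913 m/s.
Escape speed v_esc = √(2μ/r) = √2 × v_c = 6948 m/s.
Δv = v_esc − v_c = 2035 m/s = 2.035 km/s.

Δv ≈ 2.04 km/s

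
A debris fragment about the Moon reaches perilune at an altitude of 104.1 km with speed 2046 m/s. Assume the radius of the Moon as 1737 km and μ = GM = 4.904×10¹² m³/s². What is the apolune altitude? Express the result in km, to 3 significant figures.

apolune altitude ≈ 5020 km

r_p = 1737 + 104.1 = 1841.1 km = 1.841×10⁶ m.
Specific energy ε = v²/2 − μ/r = -5.706×10⁵ J/kg, so a = −μ/(2ε) = 4.297×10⁶ m.
The apsides satisfy r_p + r_a = 2a, so the apolune radius is 2a − r_p = 6.754×10⁶ m = 6753.9 km.
Apolune altitude = 6753.9 − 1737 = 5016.9 km.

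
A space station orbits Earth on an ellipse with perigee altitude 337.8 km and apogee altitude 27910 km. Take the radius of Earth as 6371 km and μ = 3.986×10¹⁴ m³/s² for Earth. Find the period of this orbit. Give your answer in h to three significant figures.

r_p = 6371 + 337.8 = 6708.8 km = 6.7088×10⁶ m.
r_a = 6371 + 27910 = 34281 km = 3.4281×10⁷ m.
Semi-major axis a = (r_p + r_a)/2 = (6708.8 + 34281)/2 = 20495 km = 2.049×10⁷ m.
By Kepler's third law T = 2π√(a³/μ) = 2π × 4.647×10³ = 2.920×10⁴ s.
= 8.111 h.

T ≈ 8.11 h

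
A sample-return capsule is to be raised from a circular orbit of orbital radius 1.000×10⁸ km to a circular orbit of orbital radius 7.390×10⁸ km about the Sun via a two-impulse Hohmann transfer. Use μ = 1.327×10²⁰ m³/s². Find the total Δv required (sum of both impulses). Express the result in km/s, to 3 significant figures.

Δv_total ≈ 18.8 km/s

r₁ = 1.000×10⁸ km = 1.000×10¹¹ m.
r₂ = 7.390×10⁸ km = 7.390×10¹¹ m.
Transfer ellipse a_t = (r₁ + r₂)/2 = 4.195×10¹¹ m.
At r₁: circular v_c1 = √(μ/r₁) = 36430 m/s; transfer-perihelion v_p = √[μ(2/r₁ − 1/a_t)] = 48350 m/s.
Δv₁ = v_p − v_c1 = 11920 m/s.
At r₂: circular v_c2 = √(μ/r₂) = 13400 m/s; transfer-aphelion v_a = √[μ(2/r₂ − 1/a_t)] = 6543 m/s.
Δv₂ = v_c2 − v_a = 6858 m/s.
Total Δv = Δv₁ + Δv₂ = 18780 m/s = 18.78 km/s.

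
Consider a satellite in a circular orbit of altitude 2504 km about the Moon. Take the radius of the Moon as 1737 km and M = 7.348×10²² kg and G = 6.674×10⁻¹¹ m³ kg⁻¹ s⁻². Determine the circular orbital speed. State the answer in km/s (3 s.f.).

v ≈ 1.08 km/s

μ = GM = 6.674×10⁻¹¹ × 7.348×10²² = 4.904×10¹² m³/s².
r = 1737 + 2504 = 4241.0 km = 4.2410×10⁶ m.
For a circular orbit v = √(μ/r) = √(4.904×10¹² / 4.241×10⁶) = √(1.156×10⁶) = 1075 m/s.
That is 1.075 km/s.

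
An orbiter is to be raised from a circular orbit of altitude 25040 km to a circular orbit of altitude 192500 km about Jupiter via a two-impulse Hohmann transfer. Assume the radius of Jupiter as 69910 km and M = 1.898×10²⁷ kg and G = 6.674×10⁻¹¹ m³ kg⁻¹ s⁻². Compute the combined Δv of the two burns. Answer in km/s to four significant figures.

μ = GM = 6.674×10⁻¹¹ × 1.898×10²⁷ = 1.267×10¹⁷ m³/s².
r₁ = 69910 + 25040 = 94950 km = 9.4950×10⁷ m.
r₂ = 69910 + 192500 = 262410 km = 2.6241×10⁸ m.
Transfer ellipse a_t = (r₁ + r₂)/2 = 1.787×10⁸ m.
At r₁: circular v_c1 = √(μ/r₁) = 36530 m/s; transfer-perijove v_p = √[μ(2/r₁ − 1/a_t)] = 44260 m/s.
Δv₁ = v_p − v_c1 = 7738 m/s.
At r₂: circular v_c2 = √(μ/r₂) = 21970 m/s; transfer-apojove v_a = √[μ(2/r₂ − 1/a_t)] = 16020 m/s.
Δv₂ = v_c2 − v_a = 5955 m/s.
Total Δv = Δv₁ + Δv₂ = 13690 m/s = 13.69 km/s.

Δv_total ≈ 13.69 km/s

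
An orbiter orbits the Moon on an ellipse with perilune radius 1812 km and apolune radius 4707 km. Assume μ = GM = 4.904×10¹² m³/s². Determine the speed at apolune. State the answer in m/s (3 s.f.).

Semi-major axis a = (r_p + r_a)/2 = 3259.5 km = 3.260×10⁶ m.
Vis-viva: v² = μ(2/r − 1/a) = 4.904×10¹² × (4.249×10⁻⁷ − 3.068×10⁻⁷) = 5.792×10⁵ m²/s².
v = 761.0 m/s.

v ≈ 761 m/s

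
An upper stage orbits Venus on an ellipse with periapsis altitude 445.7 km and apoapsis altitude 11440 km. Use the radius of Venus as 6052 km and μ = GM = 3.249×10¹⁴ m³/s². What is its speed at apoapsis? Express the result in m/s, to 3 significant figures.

v ≈ 3170 m/s

r_p = 6052 + 445.7 = 6497.7 km = 6.4977×10⁶ m.
r_a = 6052 + 11440 = 17492 km = 1.7492×10⁷ m.
Semi-major axis a = (r_p + r_a)/2 = 11995 km = 1.199×10⁷ m.
Vis-viva: v² = μ(2/r − 1/a) = 3.249×10¹⁴ × (1.143×10⁻⁷ − 8.337×10⁻⁸) = 1.006×10⁷ m²/s².
v = 3172 m/s.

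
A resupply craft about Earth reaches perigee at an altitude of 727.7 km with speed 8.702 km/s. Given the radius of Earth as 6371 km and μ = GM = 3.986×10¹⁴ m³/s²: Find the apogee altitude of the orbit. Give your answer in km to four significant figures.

apogee altitude ≈ 8325 km

r_p = 6371 + 727.7 = 7098.7 km = 7.099×10⁶ m.
Specific energy ε = v²/2 − μ/r = -1.829×10⁷ J/kg, so a = −μ/(2ε) = 1.090×10⁷ m.
The apsides satisfy r_p + r_a = 2a, so the apogee radius is 2a − r_p = 1.470×10⁷ m = 14696 km.
Apogee altitude = 14696 − 6371 = 8325.1 km.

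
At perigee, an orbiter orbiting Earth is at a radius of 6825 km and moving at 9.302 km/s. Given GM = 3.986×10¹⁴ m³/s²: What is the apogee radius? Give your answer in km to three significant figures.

r_p = 6.825×10⁶ m.
Specific energy ε = v²/2 − μ/r = -1.514×10⁷ J/kg, so a = −μ/(2ε) = 1.316×10⁷ m.
The apsides satisfy r_p + r_a = 2a, so the apogee radius is 2a − r_p = 1.950×10⁷ m = 19504 km.

apogee radius ≈ 19500 km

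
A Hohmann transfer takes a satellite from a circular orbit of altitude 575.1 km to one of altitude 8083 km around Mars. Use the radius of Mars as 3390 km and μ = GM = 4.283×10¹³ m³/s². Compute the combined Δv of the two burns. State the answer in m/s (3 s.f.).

Δv_total ≈ 1270 m/s

r₁ = 3390 + 575.1 = 3965.1 km = 3.9651×10⁶ m.
r₂ = 3390 + 8083 = 11473 km = 1.1473×10⁷ m.
Transfer ellipse a_t = (r₁ + r₂)/2 = 7.719×10⁶ m.
At r₁: circular v_c1 = √(μ/r₁) = 3287 m/s; transfer-periapsis v_p = √[μ(2/r₁ − 1/a_t)] = 4007 m/s.
Δv₁ = v_p − v_c1 = 720.3 m/s.
At r₂: circular v_c2 = √(μ/r₂) = 1932 m/s; transfer-apoapsis v_a = √[μ(2/r₂ − 1/a_t)] = 1385 m/s.
Δv₂ = v_c2 − v_a = 547.3 m/s.
Total Δv = Δv₁ + Δv₂ = 1268 m/s.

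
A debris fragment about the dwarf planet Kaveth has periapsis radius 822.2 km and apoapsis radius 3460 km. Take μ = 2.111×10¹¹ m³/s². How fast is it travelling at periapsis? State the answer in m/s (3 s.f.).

v ≈ 644 m/s

Semi-major axis a = (r_p + r_a)/2 = 2141.1 km = 2.141×10⁶ m.
Vis-viva: v² = μ(2/r − 1/a) = 2.111×10¹¹ × (2.432×10⁻⁶ − 4.670×10⁻⁷) = 4.149×10⁵ m²/s².
v = 644.1 m/s.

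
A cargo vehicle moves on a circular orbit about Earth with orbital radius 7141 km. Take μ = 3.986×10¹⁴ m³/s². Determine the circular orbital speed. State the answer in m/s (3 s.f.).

v ≈ 7470 m/s

r = 7141 km = 7.141×10⁶ m.
For a circular orbit v = √(μ/r) = √(3.986×10¹⁴ / 7.141×10⁶) = √(5.582×10⁷) = 7471 m/s.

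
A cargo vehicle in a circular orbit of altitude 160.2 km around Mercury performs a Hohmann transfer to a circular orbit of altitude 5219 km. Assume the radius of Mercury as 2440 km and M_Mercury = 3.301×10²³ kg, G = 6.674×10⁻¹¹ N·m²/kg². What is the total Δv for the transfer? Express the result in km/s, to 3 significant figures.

μ = GM = 6.674×10⁻¹¹ × 3.301×10²³ = 2.203×10¹³ m³/s².
r₁ = 2440 + 160.2 = 2600.2 km = 2.6002×10⁶ m.
r₂ = 2440 + 5219 = 7659.0 km = 7.6590×10⁶ m.
Transfer ellipse a_t = (r₁ + r₂)/2 = 5.130×10⁶ m.
At r₁: circular v_c1 = √(μ/r₁) = 2911 m/s; transfer-periherm v_p = √[μ(2/r₁ − 1/a_t)] = 3557 m/s.
Δv₁ = v_p − v_c1 = 646.0 m/s.
At r₂: circular v_c2 = √(μ/r₂) = 1696 m/s; transfer-apoherm v_a = √[μ(2/r₂ − 1/a_t)] = 1208 m/s.
Δv₂ = v_c2 − v_a = 488.5 m/s.
Total Δv = Δv₁ + Δv₂ = 1134 m/s = 1.134 km/s.

Δv_total ≈ 1.13 km/s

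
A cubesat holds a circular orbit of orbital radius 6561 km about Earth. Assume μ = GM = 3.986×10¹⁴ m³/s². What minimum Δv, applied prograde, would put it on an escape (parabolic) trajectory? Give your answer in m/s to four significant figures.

r = 6561 km = 6.561×10⁶ m.
Circular speed v_c = √(μ/r) = 7794 m/s.
Escape speed v_esc = √(2μ/r) = √2 × v_c = 11020 m/s.
Δv = v_esc − v_c = 3229 m/s.

Δv ≈ 3229 m/s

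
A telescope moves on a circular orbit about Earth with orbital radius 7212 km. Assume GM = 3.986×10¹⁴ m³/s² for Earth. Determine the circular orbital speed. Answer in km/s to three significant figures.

r = 7212 km = 7.212×10⁶ m.
For a circular orbit v = √(μ/r) = √(3.986×10¹⁴ / 7.212×10⁶) = √(5.527×10⁷) = 7434 m/s.
That is 7.434 km/s.

v ≈ 7.43 km/s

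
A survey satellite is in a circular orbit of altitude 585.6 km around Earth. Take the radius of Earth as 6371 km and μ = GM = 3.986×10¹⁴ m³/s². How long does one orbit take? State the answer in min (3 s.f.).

T ≈ 96.2 min

r = 6371 + 585.6 = 6956.6 km = 6.9566×10⁶ m.
Kepler's third law: T = 2π√(r³/μ) = 2π√((6.957×10⁶)³ / 3.986×10¹⁴).
r³/μ = 8.446×10⁵ s², so T = 2π × 9.190×10² = 5.774×10³ s.
Converting: 5.774×10³ s ÷ 60.00 = 96.24 min.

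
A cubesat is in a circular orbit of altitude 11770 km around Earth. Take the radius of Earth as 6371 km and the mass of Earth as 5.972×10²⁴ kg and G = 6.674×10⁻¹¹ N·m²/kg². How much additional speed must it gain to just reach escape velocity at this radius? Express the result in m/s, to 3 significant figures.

μ = GM = 6.674×10⁻¹¹ × 5.972×10²⁴ = 3.986×10¹⁴ m³/s².
r = 6371 + 11770 = 18141 km = 1.8141×10⁷ m.
Circular speed v_c = √(μ/r) = 4687 m/s.
Escape speed v_esc = √(2μ/r) = √2 × v_c = 6629 m/s.
Δv = v_esc − v_c = 1942 m/s.

Δv ≈ 1940 m/s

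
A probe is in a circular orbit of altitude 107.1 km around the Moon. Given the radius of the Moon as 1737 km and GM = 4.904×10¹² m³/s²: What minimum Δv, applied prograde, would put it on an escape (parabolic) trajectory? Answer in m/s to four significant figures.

r = 1737 + 107.1 = 1844.1 km = 1.8441×10⁶ m.
Circular speed v_c = √(μ/r) = 1631 m/s.
Escape speed v_esc = √(2μ/r) = √2 × v_c = 2306 m/s.
Δv = v_esc − v_c = 675.5 m/s.

Δv ≈ 675.5 m/s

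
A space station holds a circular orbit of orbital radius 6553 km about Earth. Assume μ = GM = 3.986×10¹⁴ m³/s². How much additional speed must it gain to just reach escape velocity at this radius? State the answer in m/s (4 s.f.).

r = 6553 km = 6.553×10⁶ m.
Circular speed v_c = √(μ/r) = 7799 m/s.
Escape speed v_esc = √(2μ/r) = √2 × v_c = 11030 m/s.
Δv = v_esc − v_c = 3231 m/s.

Δv ≈ 3231 m/s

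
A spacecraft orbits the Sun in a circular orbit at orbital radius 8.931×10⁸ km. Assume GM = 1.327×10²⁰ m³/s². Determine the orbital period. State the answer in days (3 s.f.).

r = 8.931×10⁸ km = 8.931×10¹¹ m.
Kepler's third law: T = 2π√(r³/μ) = 2π√((8.931×10¹¹)³ / 1.327×10²⁰).
r³/μ = 5.368×10¹⁵ s², so T = 2π × 7.327×10⁷ = 4.604×10⁸ s.
Converting: 4.604×10⁸ s ÷ 86400 = 5328 days.

T ≈ 5330 days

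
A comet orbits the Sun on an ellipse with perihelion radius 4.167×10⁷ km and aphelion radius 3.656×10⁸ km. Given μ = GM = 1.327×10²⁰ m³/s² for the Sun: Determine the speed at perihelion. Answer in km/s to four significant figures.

Semi-major axis a = (r_p + r_a)/2 = 2.0364×10⁸ km = 2.036×10¹¹ m.
Vis-viva: v² = μ(2/r − 1/a) = 1.327×10²⁰ × (4.800×10⁻¹¹ − 4.911×10⁻¹²) = 5.717×10⁹ m²/s².
v = 75610 m/s = 75.61 km/s.

v ≈ 75.61 km/s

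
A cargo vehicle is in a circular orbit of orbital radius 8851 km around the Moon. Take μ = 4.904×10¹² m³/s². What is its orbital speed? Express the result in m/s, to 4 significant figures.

v ≈ 744.4 m/s

r = 8851 km = 8.851×10⁶ m.
For a circular orbit v = √(μ/r) = √(4.904×10¹² / 8.851×10⁶) = √(5.541×10⁵) = 744.4 m/s.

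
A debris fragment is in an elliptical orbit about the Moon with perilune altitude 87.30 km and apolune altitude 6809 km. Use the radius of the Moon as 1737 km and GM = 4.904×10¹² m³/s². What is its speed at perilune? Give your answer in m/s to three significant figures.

r_p = 1737 + 87.30 = 1824.3 km = 1.8243×10⁶ m.
r_a = 1737 + 6809 = 8546.0 km = 8.5460×10⁶ m.
Semi-major axis a = (r_p + r_a)/2 = 5185.1 km = 5.185×10⁶ m.
Vis-viva: v² = μ(2/r − 1/a) = 4.904×10¹² × (1.096×10⁻⁶ − 1.929×10⁻⁷) = 4.431×10⁶ m²/s².
v = 2105 m/s.

v ≈ 2100 m/s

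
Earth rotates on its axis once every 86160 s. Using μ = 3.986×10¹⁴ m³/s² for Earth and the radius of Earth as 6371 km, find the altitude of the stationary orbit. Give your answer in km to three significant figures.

A synchronous orbit has period T, so by Kepler's third law a = (μT²/4π²)^(1/3).
μT²/4π² = 3.986×10¹⁴ × (8.616×10⁴)² / 39.48 = 7.495×10²² m³.
a = 4.216×10⁷ m = 42163 km.
Altitude h = a − R = 42163 − 6371 = 35792 km.

h_sync ≈ 35800 km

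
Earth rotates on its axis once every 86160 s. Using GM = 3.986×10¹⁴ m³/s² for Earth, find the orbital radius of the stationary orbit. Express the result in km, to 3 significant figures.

A synchronous orbit has period T, so by Kepler's third law a = (μT²/4π²)^(1/3).
μT²/4π² = 3.986×10¹⁴ × (8.616×10⁴)² / 39.48 = 7.495×10²² m³.
a = 4.216×10⁷ m = 42163 km.

r_sync ≈ 42200 km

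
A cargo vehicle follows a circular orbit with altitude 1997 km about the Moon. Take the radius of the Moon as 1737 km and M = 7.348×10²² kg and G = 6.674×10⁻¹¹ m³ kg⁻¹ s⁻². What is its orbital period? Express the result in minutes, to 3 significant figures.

μ = GM = 6.674×10⁻¹¹ × 7.348×10²² = 4.904×10¹² m³/s².
r = 1737 + 1997 = 3734.0 km = 3.7340×10⁶ m.
Kepler's third law: T = 2π√(r³/μ) = 2π√((3.734×10⁶)³ / 4.904×10¹²).
r³/μ = 1.062×10⁷ s², so T = 2π × 3.258×10³ = 2.047×10⁴ s.
Converting: 2.047×10⁴ s ÷ 60.00 = 341.2 minutes.

T ≈ 341 minutes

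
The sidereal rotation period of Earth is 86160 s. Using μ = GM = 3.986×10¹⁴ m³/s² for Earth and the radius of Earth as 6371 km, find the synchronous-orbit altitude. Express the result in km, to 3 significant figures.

A synchronous orbit has period T, so by Kepler's third law a = (μT²/4π²)^(1/3).
μT²/4π² = 3.986×10¹⁴ × (8.616×10⁴)² / 39.48 = 7.495×10²² m³.
a = 4.216×10⁷ m = 42163 km.
Altitude h = a − R = 42163 − 6371 = 35792 km.

h_sync ≈ 35800 km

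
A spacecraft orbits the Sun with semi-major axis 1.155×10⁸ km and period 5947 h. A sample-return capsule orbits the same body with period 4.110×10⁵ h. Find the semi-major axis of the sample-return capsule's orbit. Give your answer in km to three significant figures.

a₂ ≈ 1.95×10⁹ km

Kepler's third law: a³ ∝ T², so a₂ = a₁ (T₂/T₁)^(2/3).
T₂/T₁ = 69.11, (T₂/T₁)^(2/3) = 16.84.
a₂ = 1.155×10⁸ × 16.84 = 1.945×10⁹ km.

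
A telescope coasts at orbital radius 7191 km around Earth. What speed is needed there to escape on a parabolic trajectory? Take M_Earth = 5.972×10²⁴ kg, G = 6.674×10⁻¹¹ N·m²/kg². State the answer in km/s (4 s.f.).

μ = GM = 6.674×10⁻¹¹ × 5.972×10²⁴ = 3.986×10¹⁴ m³/s².
r = 7191 km = 7.191×10⁶ m.
Escape speed v_esc = √(2μ/r) = √(2 × 3.986×10¹⁴ / 7.191×10⁶) = √(1.109×10⁸) = 10530 m/s.
= 10.53 km/s.

v_esc ≈ 10.53 km/s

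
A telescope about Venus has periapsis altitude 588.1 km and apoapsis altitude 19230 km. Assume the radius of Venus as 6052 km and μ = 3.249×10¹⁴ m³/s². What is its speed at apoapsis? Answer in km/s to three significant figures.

r_p = 6052 + 588.1 = 6640.1 km = 6.6401×10⁶ m.
r_a = 6052 + 19230 = 25282 km = 2.5282×10⁷ m.
Semi-major axis a = (r_p + r_a)/2 = 15961 km = 1.596×10⁷ m.
Vis-viva: v² = μ(2/r − 1/a) = 3.249×10¹⁴ × (7.911×10⁻⁸ − 6.265×10⁻⁸) = 5.346×10⁶ m²/s².
v = 2312 m/s = 2.312 km/s.

v ≈ 2.31 km/s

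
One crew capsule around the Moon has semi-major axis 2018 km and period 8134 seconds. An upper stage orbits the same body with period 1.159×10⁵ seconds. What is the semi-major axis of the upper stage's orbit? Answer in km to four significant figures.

Kepler's third law: a³ ∝ T², so a₂ = a₁ (T₂/T₁)^(2/3).
T₂/T₁ = 14.25, (T₂/T₁)^(2/3) = 5.877.
a₂ = 2018 × 5.877 = 11860 km.

a₂ ≈ 11860 km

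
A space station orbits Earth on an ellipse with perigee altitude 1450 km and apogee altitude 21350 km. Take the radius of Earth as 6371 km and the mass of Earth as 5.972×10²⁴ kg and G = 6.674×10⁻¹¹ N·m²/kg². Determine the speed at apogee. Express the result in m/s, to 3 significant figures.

v ≈ 2520 m/s

μ = GM = 6.674×10⁻¹¹ × 5.972×10²⁴ = 3.986×10¹⁴ m³/s².
r_p = 6371 + 1450 = 7821.0 km = 7.8210×10⁶ m.
r_a = 6371 + 21350 = 27721 km = 2.7721×10⁷ m.
Semi-major axis a = (r_p + r_a)/2 = 17771 km = 1.777×10⁷ m.
Vis-viva: v² = μ(2/r − 1/a) = 3.986×10¹⁴ × (7.215×10⁻⁸ − 5.627×10⁻⁸) = 6.328×10⁶ m²/s².
v = 2515 m/s.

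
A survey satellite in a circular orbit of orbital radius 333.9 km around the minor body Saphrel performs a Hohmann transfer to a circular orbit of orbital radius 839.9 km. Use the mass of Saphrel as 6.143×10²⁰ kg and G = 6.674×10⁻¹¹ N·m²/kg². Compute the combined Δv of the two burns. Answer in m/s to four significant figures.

μ = GM = 6.674×10⁻¹¹ × 6.143×10²⁰ = 4.100×10¹⁰ m³/s².
r₁ = 333.9 km = 3.339×10⁵ m.
r₂ = 839.9 km = 8.399×10⁵ m.
Transfer ellipse a_t = (r₁ + r₂)/2 = 5.869×10⁵ m.
At r₁: circular v_c1 = √(μ/r₁) = 350.4 m/s; transfer-periapsis v_p = √[μ(2/r₁ − 1/a_t)] = 419.2 m/s.
Δv₁ = v_p − v_c1 = 68.78 m/s.
At r₂: circular v_c2 = √(μ/r₂) = 220.9 m/s; transfer-apoapsis v_a = √[μ(2/r₂ − 1/a_t)] = 166.6 m/s.
Δv₂ = v_c2 − v_a = 54.29 m/s.
Total Δv = Δv₁ + Δv₂ = 123.1 m/s.

Δv_total ≈ 123.1 m/s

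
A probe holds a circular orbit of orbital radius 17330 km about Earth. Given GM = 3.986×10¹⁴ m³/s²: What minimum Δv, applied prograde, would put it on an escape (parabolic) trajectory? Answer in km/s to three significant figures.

r = 17330 km = 1.733×10⁷ m.
Circular speed v_c = √(μ/r) = 4796 m/s.
Escape speed v_esc = √(2μ/r) = √2 × v_c = 6782 m/s.
Δv = v_esc − v_c = 1987 m/s = 1.987 km/s.

Δv ≈ 1.99 km/s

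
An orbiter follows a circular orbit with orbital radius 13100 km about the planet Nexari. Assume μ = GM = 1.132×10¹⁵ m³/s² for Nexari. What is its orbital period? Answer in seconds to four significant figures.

T ≈ 8854 seconds

r = 13100 km = 1.310×10⁷ m.
Kepler's third law: T = 2π√(r³/μ) = 2π√((1.310×10⁷)³ / 1.132×10¹⁵).
r³/μ = 1.986×10⁶ s², so T = 2π × 1.409×10³ = 8.854×10³ s.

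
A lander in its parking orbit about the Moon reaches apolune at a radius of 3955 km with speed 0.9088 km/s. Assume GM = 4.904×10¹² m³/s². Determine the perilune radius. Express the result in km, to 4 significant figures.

r_a = 3.955×10⁶ m.
Specific energy ε = v²/2 − μ/r = -8.270×10⁵ J/kg, so a = −μ/(2ε) = 2.965×10⁶ m.
The apsides satisfy r_p + r_a = 2a, so the perilune radius is 2a − r_a = 1.975×10⁶ m = 1974.9 km.

perilune radius ≈ 1975 km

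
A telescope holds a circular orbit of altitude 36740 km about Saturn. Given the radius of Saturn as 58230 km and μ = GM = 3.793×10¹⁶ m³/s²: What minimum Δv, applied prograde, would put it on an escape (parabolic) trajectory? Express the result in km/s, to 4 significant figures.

Δv ≈ 8.278 km/s

r = 58230 + 36740 = 94970 km = 9.4970×10⁷ m.
Circular speed v_c = √(μ/r) = 19980 m/s.
Escape speed v_esc = √(2μ/r) = √2 × v_c = 28260 m/s.
Δv = v_esc − v_c = 8278 m/s = 8.278 km/s.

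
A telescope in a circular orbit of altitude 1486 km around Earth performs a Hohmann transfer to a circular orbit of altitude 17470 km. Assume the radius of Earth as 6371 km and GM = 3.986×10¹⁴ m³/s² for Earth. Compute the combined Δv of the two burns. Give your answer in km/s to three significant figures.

Δv_total ≈ 2.82 km/s

r₁ = 6371 + 1486 = 7857.0 km = 7.8570×10⁶ m.
r₂ = 6371 + 17470 = 23841 km = 2.3841×10⁷ m.
Transfer ellipse a_t = (r₁ + r₂)/2 = 1.585×10⁷ m.
At r₁: circular v_c1 = √(μ/r₁) = 7123 m/s; transfer-perigee v_p = √[μ(2/r₁ − 1/a_t)] = 8736 m/s.
Δv₁ = v_p − v_c1 = 1613 m/s.
At r₂: circular v_c2 = √(μ/r₂) = 4089 m/s; transfer-apogee v_a = √[μ(2/r₂ − 1/a_t)] = 2879 m/s.
Δv₂ = v_c2 − v_a = 1210 m/s.
Total Δv = Δv₁ + Δv₂ = 2823 m/s = 2.823 km/s.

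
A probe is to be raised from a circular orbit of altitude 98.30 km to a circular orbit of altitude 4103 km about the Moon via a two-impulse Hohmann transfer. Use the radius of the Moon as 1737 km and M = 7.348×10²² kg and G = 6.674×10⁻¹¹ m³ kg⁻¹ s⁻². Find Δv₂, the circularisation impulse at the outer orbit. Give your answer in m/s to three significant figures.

Δv ≈ 283 m/s

μ = GM = 6.674×10⁻¹¹ × 7.348×10²² = 4.904×10¹² m³/s².
r₁ = 1737 + 98.30 = 1835.3 km = 1.8353×10⁶ m.
r₂ = 1737 + 4103 = 5840.0 km = 5.8400×10⁶ m.
Transfer ellipse a_t = (r₁ + r₂)/2 = 3.838×10⁶ m.
At r₁: circular v_c1 = √(μ/r₁) = 1635 m/s; transfer-perilune v_p = √[μ(2/r₁ − 1/a_t)] = 2016 m/s.
At r₂: circular v_c2 = √(μ/r₂) = 916.4 m/s; transfer-apolune v_a = √[μ(2/r₂ − 1/a_t)] = 633.7 m/s.
Δv₂ = v_c2 − v_a = 282.7 m/s.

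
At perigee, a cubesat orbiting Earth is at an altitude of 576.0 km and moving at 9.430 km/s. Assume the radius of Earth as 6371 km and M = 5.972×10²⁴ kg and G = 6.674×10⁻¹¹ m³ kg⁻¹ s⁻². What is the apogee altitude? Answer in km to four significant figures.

apogee altitude ≈ 17550 km

μ = GM = 6.674×10⁻¹¹ × 5.972×10²⁴ = 3.986×10¹⁴ m³/s².
r_p = 6371 + 576.0 = 6947.0 km = 6.947×10⁶ m.
Specific energy ε = v²/2 − μ/r = -1.291×10⁷ J/kg, so a = −μ/(2ε) = 1.544×10⁷ m.
The apsides satisfy r_p + r_a = 2a, so the apogee radius is 2a − r_p = 2.392×10⁷ m = 23924 km.
Apogee altitude = 23924 − 6371 = 17553 km.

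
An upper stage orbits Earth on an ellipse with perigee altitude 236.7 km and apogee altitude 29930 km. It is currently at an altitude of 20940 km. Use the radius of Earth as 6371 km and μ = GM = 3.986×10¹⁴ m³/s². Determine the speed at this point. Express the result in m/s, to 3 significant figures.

v ≈ 3260 m/s

r_p = 6371 + 236.7 = 6607.7 km = 6.6077×10⁶ m.
r_a = 6371 + 29930 = 36301 km = 3.6301×10⁷ m.
r = 6371 + 20940 = 27311 km = 2.731×10⁷ m.
Semi-major axis a = (r_p + r_a)/2 = 21454 km = 2.145×10⁷ m.
Vis-viva: v² = μ(2/r − 1/a) = 3.986×10¹⁴ × (7.323×10⁻⁸ − 4.661×10⁻⁸) = 1.061×10⁷ m²/s².
v = 3257 m/s.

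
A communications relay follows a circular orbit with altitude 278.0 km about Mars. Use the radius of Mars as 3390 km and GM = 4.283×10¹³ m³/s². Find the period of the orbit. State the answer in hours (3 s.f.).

T ≈ 1.87 hours

r = 3390 + 278.0 = 3668.0 km = 3.6680×10⁶ m.
Kepler's third law: T = 2π√(r³/μ) = 2π√((3.668×10⁶)³ / 4.283×10¹³).
r³/μ = 1.152×10⁶ s², so T = 2π × 1.073×10³ = 6.745×10³ s.
Converting: 6.745×10³ s ÷ 3600 = 1.873 hours.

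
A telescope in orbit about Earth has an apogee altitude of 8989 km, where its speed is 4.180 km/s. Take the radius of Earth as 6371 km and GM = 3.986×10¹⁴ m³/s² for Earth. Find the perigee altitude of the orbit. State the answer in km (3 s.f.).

r_a = 6371 + 8989 = 15360 km = 1.536×10⁷ m.
Specific energy ε = v²/2 − μ/r = -1.721×10⁷ J/kg, so a = −μ/(2ε) = 1.158×10⁷ m.
The apsides satisfy r_p + r_a = 2a, so the perigee radius is 2a − r_a = 7.795×10⁶ m = 7795.1 km.
Perigee altitude = 7795.1 − 6371 = 1424.1 km.

perigee altitude ≈ 1420 km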